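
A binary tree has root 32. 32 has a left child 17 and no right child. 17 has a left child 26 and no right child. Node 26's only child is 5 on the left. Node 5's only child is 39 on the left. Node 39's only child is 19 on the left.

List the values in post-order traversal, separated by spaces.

Post-order visits the left subtree, then the right subtree, then the node.
At 32: go left to 17.
  At 17: go left to 26.
    At 26: go left to 5.
      At 5: go left to 39.
        At 39: go left to 19.
          19 is a leaf — visit 19.
        At 39: no right child.
        Visit 39.
      At 5: no right child.
      Visit 5.
    At 26: no right child.
    Visit 26.
  At 17: no right child.
  Visit 17.
At 32: no right child.
Visit 32.

19 39 5 26 17 32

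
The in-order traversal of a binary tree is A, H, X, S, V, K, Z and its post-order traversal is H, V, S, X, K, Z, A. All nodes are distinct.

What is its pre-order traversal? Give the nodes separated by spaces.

A Z K X H S V

The last element of post-order is the root; it splits in-order into left and right subtrees.
Root A: left subtree has 0 nodes { }, right has 6 {H, X, S, V, K, Z}.
  Root Z: left subtree has 5 nodes {H, X, S, V, K}, right has 0 { }.
    Root K: left subtree has 4 nodes {H, X, S, V}, right has 0 { }.
      Root X: left subtree has 1 node {H}, right has 2 {S, V}.
        Root S: left subtree has 0 nodes { }, right has 1 {V}.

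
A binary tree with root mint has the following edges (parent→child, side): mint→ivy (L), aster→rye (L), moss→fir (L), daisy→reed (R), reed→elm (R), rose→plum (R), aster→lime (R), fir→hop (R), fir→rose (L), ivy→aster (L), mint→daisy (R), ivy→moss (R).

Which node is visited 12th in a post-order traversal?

daisy

Post-order visits the left subtree, then the right subtree, then the node.
At mint: go left to ivy.
  At ivy: go left to aster.
    At aster: go left to rye.
      rye is a leaf — visit rye.
    At aster: go right to lime.
      lime is a leaf — visit lime.
    Visit aster.
  At ivy: go right to moss.
    At moss: go left to fir.
      At fir: go left to rose.
        At rose: no left child.
        At rose: go right to plum.
          plum is a leaf — visit plum.
        Visit rose.
      At fir: go right to hop.
        hop is a leaf — visit hop.
      Visit fir.
    At moss: no right child.
    Visit moss.
  Visit ivy.
At mint: go right to daisy.
  At daisy: no left child.
  At daisy: go right to reed.
    At reed: no left child.
    At reed: go right to elm.
      elm is a leaf — visit elm.
    Visit reed.
  Visit daisy.
Visit mint.
Full post-order sequence: rye, lime, aster, plum, rose, hop, fir, moss, ivy, elm, reed, daisy, mint.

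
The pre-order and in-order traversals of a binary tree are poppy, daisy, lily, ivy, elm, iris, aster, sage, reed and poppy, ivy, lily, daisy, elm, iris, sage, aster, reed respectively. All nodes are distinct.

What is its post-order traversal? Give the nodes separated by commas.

The first element of pre-order is the root; it splits in-order into left and right subtrees.
Root poppy: left subtree has 0 nodes { }, right has 8 {ivy, lily, daisy, elm, iris, sage, aster, reed}.
  Root daisy: left subtree has 2 nodes {ivy, lily}, right has 5 {elm, iris, sage, aster, reed}.
    Root lily: left subtree has 1 node {ivy}, right has 0 { }.
    Root elm: left subtree has 0 nodes { }, right has 4 {iris, sage, aster, reed}.
      Root iris: left subtree has 0 nodes { }, right has 3 {sage, aster, reed}.
        Root aster: left subtree has 1 node {sage}, right has 1 {reed}.

ivy, lily, sage, reed, aster, iris, elm, daisy, poppy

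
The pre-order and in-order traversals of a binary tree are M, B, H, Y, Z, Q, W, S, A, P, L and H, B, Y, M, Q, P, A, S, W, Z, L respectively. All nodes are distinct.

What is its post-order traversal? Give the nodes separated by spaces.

H Y B P A S W Q L Z M

The first element of pre-order is the root; it splits in-order into left and right subtrees.
Root M: left subtree has 3 nodes {H, B, Y}, right has 7 {Q, P, A, S, W, Z, L}.
  Root B: left subtree has 1 node {H}, right has 1 {Y}.
  Root Z: left subtree has 5 nodes {Q, P, A, S, W}, right has 1 {L}.
    Root Q: left subtree has 0 nodes { }, right has 4 {P, A, S, W}.
      Root W: left subtree has 3 nodes {P, A, S}, right has 0 { }.
        Root S: left subtree has 2 nodes {P, A}, right has 0 { }.
          Root A: left subtree has 1 node {P}, right has 0 { }.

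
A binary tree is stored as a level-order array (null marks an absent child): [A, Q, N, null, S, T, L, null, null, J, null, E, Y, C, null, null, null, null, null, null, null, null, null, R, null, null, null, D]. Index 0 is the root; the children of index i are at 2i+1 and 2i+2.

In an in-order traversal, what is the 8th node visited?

Y

In-order visits the left subtree, then the node, then the right subtree.
At A: go left to Q.
  At Q: no left child.
  Visit Q.
  At Q: go right to S.
    At S: go left to J.
      J is a leaf — visit J.
    Visit S.
    At S: no right child.
Visit A.
At A: go right to N.
  At N: go left to T.
    At T: go left to E.
      At E: go left to R.
        R is a leaf — visit R.
      Visit E.
      At E: no right child.
    Visit T.
    At T: go right to Y.
      Y is a leaf — visit Y.
  Visit N.
  At N: go right to L.
    At L: go left to C.
      At C: go left to D.
        D is a leaf — visit D.
      Visit C.
      At C: no right child.
    Visit L.
    At L: no right child.
Full in-order sequence: Q, J, S, A, R, E, T, Y, N, D, C, L.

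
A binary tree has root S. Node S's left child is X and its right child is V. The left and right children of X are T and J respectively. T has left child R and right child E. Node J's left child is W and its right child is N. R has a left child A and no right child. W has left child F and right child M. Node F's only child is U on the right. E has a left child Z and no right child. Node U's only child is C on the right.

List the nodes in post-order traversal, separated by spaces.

A R Z E T C U F M W N J X V S

Post-order visits the left subtree, then the right subtree, then the node.
At S: go left to X.
  At X: go left to T.
    At T: go left to R.
      At R: go left to A.
        A is a leaf — visit A.
      At R: no right child.
      Visit R.
    At T: go right to E.
      At E: go left to Z.
        Z is a leaf — visit Z.
      At E: no right child.
      Visit E.
    Visit T.
  At X: go right to J.
    At J: go left to W.
      At W: go left to F.
        At F: no left child.
        At F: go right to U.
          At U: no left child.
          At U: go right to C.
            C is a leaf — visit C.
          Visit U.
        Visit F.
      At W: go right to M.
        M is a leaf — visit M.
      Visit W.
    At J: go right to N.
      N is a leaf — visit N.
    Visit J.
  Visit X.
At S: go right to V.
  V is a leaf — visit V.
Visit S.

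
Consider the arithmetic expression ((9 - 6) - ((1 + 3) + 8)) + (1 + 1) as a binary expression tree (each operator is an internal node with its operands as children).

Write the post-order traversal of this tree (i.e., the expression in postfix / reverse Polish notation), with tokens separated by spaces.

9 6 - 1 3 + 8 + - 1 1 + +

Post-order on an expression tree gives postfix notation: for each operator, emit left operand, right operand, then the operator.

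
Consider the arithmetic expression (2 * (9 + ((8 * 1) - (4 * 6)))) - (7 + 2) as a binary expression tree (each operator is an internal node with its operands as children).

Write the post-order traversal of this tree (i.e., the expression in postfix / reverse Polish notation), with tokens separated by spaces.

2 9 8 1 * 4 6 * - + * 7 2 + -

Post-order on an expression tree gives postfix notation: for each operator, emit left operand, right operand, then the operator.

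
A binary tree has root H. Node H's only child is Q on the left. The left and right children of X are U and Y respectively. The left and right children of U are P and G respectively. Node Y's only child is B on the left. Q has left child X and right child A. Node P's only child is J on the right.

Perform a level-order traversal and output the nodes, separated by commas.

Level-order visits nodes level by level from the root, left to right within each level.
Level 0: H
Level 1: Q
Level 2: X, A
Level 3: U, Y
Level 4: P, G, B
Level 5: J

H, Q, X, A, U, Y, P, G, B, J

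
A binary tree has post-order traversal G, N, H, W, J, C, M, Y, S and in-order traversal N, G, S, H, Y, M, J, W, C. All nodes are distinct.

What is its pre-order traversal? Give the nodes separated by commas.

The last element of post-order is the root; it splits in-order into left and right subtrees.
Root S: left subtree has 2 nodes {N, G}, right has 6 {H, Y, M, J, W, C}.
  Root N: left subtree has 0 nodes { }, right has 1 {G}.
  Root Y: left subtree has 1 node {H}, right has 4 {M, J, W, C}.
    Root M: left subtree has 0 nodes { }, right has 3 {J, W, C}.
      Root C: left subtree has 2 nodes {J, W}, right has 0 { }.
        Root J: left subtree has 0 nodes { }, right has 1 {W}.

S, N, G, Y, H, M, C, J, W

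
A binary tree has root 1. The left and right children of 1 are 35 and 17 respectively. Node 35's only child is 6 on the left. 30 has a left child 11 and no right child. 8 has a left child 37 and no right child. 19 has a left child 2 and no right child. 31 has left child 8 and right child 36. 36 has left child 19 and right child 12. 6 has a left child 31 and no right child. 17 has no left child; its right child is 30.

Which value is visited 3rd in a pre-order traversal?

6

Pre-order visits the node, then its left subtree, then its right subtree.
Visit 1.
At 1: go left to 35.
  Visit 35.
  At 35: go left to 6.
    Visit 6.
    At 6: go left to 31.
      Visit 31.
      At 31: go left to 8.
        Visit 8.
        At 8: go left to 37.
          37 is a leaf — visit 37.
        At 8: no right child.
      At 31: go right to 36.
        Visit 36.
        At 36: go left to 19.
          Visit 19.
          At 19: go left to 2.
            2 is a leaf — visit 2.
          At 19: no right child.
        At 36: go right to 12.
          12 is a leaf — visit 12.
    At 6: no right child.
  At 35: no right child.
At 1: go right to 17.
  Visit 17.
  At 17: no left child.
  At 17: go right to 30.
    Visit 30.
    At 30: go left to 11.
      11 is a leaf — visit 11.
    At 30: no right child.
Full pre-order sequence: 1, 35, 6, 31, 8, 37, 36, 19, 2, 12, 17, 30, 11.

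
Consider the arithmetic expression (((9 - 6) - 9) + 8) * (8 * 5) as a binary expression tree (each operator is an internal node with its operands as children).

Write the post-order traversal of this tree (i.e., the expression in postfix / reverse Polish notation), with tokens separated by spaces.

Post-order on an expression tree gives postfix notation: for each operator, emit left operand, right operand, then the operator.

9 6 - 9 - 8 + 8 5 * *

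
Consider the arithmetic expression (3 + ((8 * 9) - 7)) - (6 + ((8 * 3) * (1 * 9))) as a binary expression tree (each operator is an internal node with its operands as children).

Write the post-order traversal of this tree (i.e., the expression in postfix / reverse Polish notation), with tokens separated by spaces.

3 8 9 * 7 - + 6 8 3 * 1 9 * * + -

Post-order on an expression tree gives postfix notation: for each operator, emit left operand, right operand, then the operator.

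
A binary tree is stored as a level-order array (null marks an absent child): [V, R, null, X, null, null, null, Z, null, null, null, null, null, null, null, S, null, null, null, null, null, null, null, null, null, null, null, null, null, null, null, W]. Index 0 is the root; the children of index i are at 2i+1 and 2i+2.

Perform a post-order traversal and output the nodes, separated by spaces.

W S Z X R V

Post-order visits the left subtree, then the right subtree, then the node.
At V: go left to R.
  At R: go left to X.
    At X: go left to Z.
      At Z: go left to S.
        At S: go left to W.
          W is a leaf — visit W.
        At S: no right child.
        Visit S.
      At Z: no right child.
      Visit Z.
    At X: no right child.
    Visit X.
  At R: no right child.
  Visit R.
At V: no right child.
Visit V.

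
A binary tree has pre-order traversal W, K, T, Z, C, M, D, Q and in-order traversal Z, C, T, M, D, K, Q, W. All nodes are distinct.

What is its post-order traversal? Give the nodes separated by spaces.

The first element of pre-order is the root; it splits in-order into left and right subtrees.
Root W: left subtree has 7 nodes {Z, C, T, M, D, K, Q}, right has 0 { }.
  Root K: left subtree has 5 nodes {Z, C, T, M, D}, right has 1 {Q}.
    Root T: left subtree has 2 nodes {Z, C}, right has 2 {M, D}.
      Root Z: left subtree has 0 nodes { }, right has 1 {C}.
      Root M: left subtree has 0 nodes { }, right has 1 {D}.

C Z D M T Q K W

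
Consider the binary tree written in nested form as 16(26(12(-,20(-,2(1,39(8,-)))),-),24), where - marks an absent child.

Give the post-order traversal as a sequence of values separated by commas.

1, 8, 39, 2, 20, 12, 26, 24, 16

Post-order visits the left subtree, then the right subtree, then the node.
At 16: go left to 26.
  At 26: go left to 12.
    At 12: no left child.
    At 12: go right to 20.
      At 20: no left child.
      At 20: go right to 2.
        At 2: go left to 1.
          1 is a leaf — visit 1.
        At 2: go right to 39.
          At 39: go left to 8.
            8 is a leaf — visit 8.
          At 39: no right child.
          Visit 39.
        Visit 2.
      Visit 20.
    Visit 12.
  At 26: no right child.
  Visit 26.
At 16: go right to 24.
  24 is a leaf — visit 24.
Visit 16.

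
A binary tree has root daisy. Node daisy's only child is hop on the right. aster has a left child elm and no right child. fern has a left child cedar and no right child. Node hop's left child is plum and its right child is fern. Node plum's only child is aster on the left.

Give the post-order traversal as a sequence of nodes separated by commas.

Post-order visits the left subtree, then the right subtree, then the node.
At daisy: no left child.
At daisy: go right to hop.
  At hop: go left to plum.
    At plum: go left to aster.
      At aster: go left to elm.
        elm is a leaf — visit elm.
      At aster: no right child.
      Visit aster.
    At plum: no right child.
    Visit plum.
  At hop: go right to fern.
    At fern: go left to cedar.
      cedar is a leaf — visit cedar.
    At fern: no right child.
    Visit fern.
  Visit hop.
Visit daisy.

elm, aster, plum, cedar, fern, hop, daisy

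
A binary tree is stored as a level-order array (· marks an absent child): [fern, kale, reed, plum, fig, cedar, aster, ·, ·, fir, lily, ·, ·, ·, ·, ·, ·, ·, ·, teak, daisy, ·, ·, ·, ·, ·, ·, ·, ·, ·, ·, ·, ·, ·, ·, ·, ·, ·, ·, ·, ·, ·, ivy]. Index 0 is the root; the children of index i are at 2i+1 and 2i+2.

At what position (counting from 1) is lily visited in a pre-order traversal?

Pre-order visits the node, then its left subtree, then its right subtree.
Visit fern.
At fern: go left to kale.
  Visit kale.
  At kale: go left to plum.
    plum is a leaf — visit plum.
  At kale: go right to fig.
    Visit fig.
    At fig: go left to fir.
      Visit fir.
      At fir: go left to teak.
        teak is a leaf — visit teak.
      At fir: go right to daisy.
        Visit daisy.
        At daisy: no left child.
        At daisy: go right to ivy.
          ivy is a leaf — visit ivy.
    At fig: go right to lily.
      lily is a leaf — visit lily.
At fern: go right to reed.
  Visit reed.
  At reed: go left to cedar.
    cedar is a leaf — visit cedar.
  At reed: go right to aster.
    aster is a leaf — visit aster.
Full pre-order sequence: fern, kale, plum, fig, fir, teak, daisy, ivy, lily, reed, cedar, aster.

9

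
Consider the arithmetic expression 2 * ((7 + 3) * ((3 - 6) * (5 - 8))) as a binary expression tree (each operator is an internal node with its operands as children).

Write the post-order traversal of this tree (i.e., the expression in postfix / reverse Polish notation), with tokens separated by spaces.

2 7 3 + 3 6 - 5 8 - * * *

Post-order on an expression tree gives postfix notation: for each operator, emit left operand, right operand, then the operator.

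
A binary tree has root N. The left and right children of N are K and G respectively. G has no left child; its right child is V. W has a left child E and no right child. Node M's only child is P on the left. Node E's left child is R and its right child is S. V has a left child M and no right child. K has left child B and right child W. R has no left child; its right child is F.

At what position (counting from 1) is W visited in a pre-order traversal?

4

Pre-order visits the node, then its left subtree, then its right subtree.
Visit N.
At N: go left to K.
  Visit K.
  At K: go left to B.
    B is a leaf — visit B.
  At K: go right to W.
    Visit W.
    At W: go left to E.
      Visit E.
      At E: go left to R.
        Visit R.
        At R: no left child.
        At R: go right to F.
          F is a leaf — visit F.
      At E: go right to S.
        S is a leaf — visit S.
    At W: no right child.
At N: go right to G.
  Visit G.
  At G: no left child.
  At G: go right to V.
    Visit V.
    At V: go left to M.
      Visit M.
      At M: go left to P.
        P is a leaf — visit P.
      At M: no right child.
    At V: no right child.
Full pre-order sequence: N, K, B, W, E, R, F, S, G, V, M, P.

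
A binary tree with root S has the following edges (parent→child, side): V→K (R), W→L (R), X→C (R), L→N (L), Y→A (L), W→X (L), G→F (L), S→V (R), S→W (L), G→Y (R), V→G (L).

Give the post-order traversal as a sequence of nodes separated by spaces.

Post-order visits the left subtree, then the right subtree, then the node.
At S: go left to W.
  At W: go left to X.
    At X: no left child.
    At X: go right to C.
      C is a leaf — visit C.
    Visit X.
  At W: go right to L.
    At L: go left to N.
      N is a leaf — visit N.
    At L: no right child.
    Visit L.
  Visit W.
At S: go right to V.
  At V: go left to G.
    At G: go left to F.
      F is a leaf — visit F.
    At G: go right to Y.
      At Y: go left to A.
        A is a leaf — visit A.
      At Y: no right child.
      Visit Y.
    Visit G.
  At V: go right to K.
    K is a leaf — visit K.
  Visit V.
Visit S.

C X N L W F A Y G K V S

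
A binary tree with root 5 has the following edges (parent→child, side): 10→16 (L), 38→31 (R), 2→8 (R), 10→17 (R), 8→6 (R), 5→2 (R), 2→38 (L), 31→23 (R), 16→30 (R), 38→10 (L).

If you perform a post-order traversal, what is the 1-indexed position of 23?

5

Post-order visits the left subtree, then the right subtree, then the node.
At 5: no left child.
At 5: go right to 2.
  At 2: go left to 38.
    At 38: go left to 10.
      At 10: go left to 16.
        At 16: no left child.
        At 16: go right to 30.
          30 is a leaf — visit 30.
        Visit 16.
      At 10: go right to 17.
        17 is a leaf — visit 17.
      Visit 10.
    At 38: go right to 31.
      At 31: no left child.
      At 31: go right to 23.
        23 is a leaf — visit 23.
      Visit 31.
    Visit 38.
  At 2: go right to 8.
    At 8: no left child.
    At 8: go right to 6.
      6 is a leaf — visit 6.
    Visit 8.
  Visit 2.
Visit 5.
Full post-order sequence: 30, 16, 17, 10, 23, 31, 38, 6, 8, 2, 5.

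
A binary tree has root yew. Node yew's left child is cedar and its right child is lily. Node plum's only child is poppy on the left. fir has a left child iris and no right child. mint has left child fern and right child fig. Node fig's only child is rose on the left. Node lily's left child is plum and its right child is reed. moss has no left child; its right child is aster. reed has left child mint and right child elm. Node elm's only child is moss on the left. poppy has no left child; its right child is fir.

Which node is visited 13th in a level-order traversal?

Level-order visits nodes level by level from the root, left to right within each level.
Level 0: yew
Level 1: cedar, lily
Level 2: plum, reed
Level 3: poppy, mint, elm
Level 4: fir, fern, fig, moss
Level 5: iris, rose, aster
Full level-order sequence: yew, cedar, lily, plum, reed, poppy, mint, elm, fir, fern, fig, moss, iris, rose, aster.

iris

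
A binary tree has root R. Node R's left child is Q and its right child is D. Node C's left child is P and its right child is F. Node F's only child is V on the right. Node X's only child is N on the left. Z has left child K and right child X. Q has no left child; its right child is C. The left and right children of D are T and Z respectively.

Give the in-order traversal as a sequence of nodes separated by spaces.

In-order visits the left subtree, then the node, then the right subtree.
At R: go left to Q.
  At Q: no left child.
  Visit Q.
  At Q: go right to C.
    At C: go left to P.
      P is a leaf — visit P.
    Visit C.
    At C: go right to F.
      At F: no left child.
      Visit F.
      At F: go right to V.
        V is a leaf — visit V.
Visit R.
At R: go right to D.
  At D: go left to T.
    T is a leaf — visit T.
  Visit D.
  At D: go right to Z.
    At Z: go left to K.
      K is a leaf — visit K.
    Visit Z.
    At Z: go right to X.
      At X: go left to N.
        N is a leaf — visit N.
      Visit X.
      At X: no right child.

Q P C F V R T D K Z N X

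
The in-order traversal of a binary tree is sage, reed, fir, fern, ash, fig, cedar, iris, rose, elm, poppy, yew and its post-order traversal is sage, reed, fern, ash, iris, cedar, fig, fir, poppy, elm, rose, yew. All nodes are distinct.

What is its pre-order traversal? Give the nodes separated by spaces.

The last element of post-order is the root; it splits in-order into left and right subtrees.
Root yew: left subtree has 11 nodes {sage, reed, fir, fern, ash, fig, cedar, iris, rose, elm, poppy}, right has 0 { }.
  Root rose: left subtree has 8 nodes {sage, reed, fir, fern, ash, fig, cedar, iris}, right has 2 {elm, poppy}.
    Root fir: left subtree has 2 nodes {sage, reed}, right has 5 {fern, ash, fig, cedar, iris}.
      Root reed: left subtree has 1 node {sage}, right has 0 { }.
      Root fig: left subtree has 2 nodes {fern, ash}, right has 2 {cedar, iris}.
        Root ash: left subtree has 1 node {fern}, right has 0 { }.
        Root cedar: left subtree has 0 nodes { }, right has 1 {iris}.
    Root elm: left subtree has 0 nodes { }, right has 1 {poppy}.

yew rose fir reed sage fig ash fern cedar iris elm poppy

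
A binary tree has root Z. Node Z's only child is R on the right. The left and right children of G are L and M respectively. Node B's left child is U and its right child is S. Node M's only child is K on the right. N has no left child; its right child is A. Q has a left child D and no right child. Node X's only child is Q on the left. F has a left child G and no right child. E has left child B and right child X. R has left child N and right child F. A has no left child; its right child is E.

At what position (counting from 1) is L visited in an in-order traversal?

In-order visits the left subtree, then the node, then the right subtree.
At Z: no left child.
Visit Z.
At Z: go right to R.
  At R: go left to N.
    At N: no left child.
    Visit N.
    At N: go right to A.
      At A: no left child.
      Visit A.
      At A: go right to E.
        At E: go left to B.
          At B: go left to U.
            U is a leaf — visit U.
          Visit B.
          At B: go right to S.
            S is a leaf — visit S.
        Visit E.
        At E: go right to X.
          At X: go left to Q.
            At Q: go left to D.
              D is a leaf — visit D.
            Visit Q.
            At Q: no right child.
          Visit X.
          At X: no right child.
  Visit R.
  At R: go right to F.
    At F: go left to G.
      At G: go left to L.
        L is a leaf — visit L.
      Visit G.
      At G: go right to M.
        At M: no left child.
        Visit M.
        At M: go right to K.
          K is a leaf — visit K.
    Visit F.
    At F: no right child.
Full in-order sequence: Z, N, A, U, B, S, E, D, Q, X, R, L, G, M, K, F.

12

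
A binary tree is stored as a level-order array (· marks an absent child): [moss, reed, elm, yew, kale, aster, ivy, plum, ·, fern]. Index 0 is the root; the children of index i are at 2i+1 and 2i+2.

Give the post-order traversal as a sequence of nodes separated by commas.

Post-order visits the left subtree, then the right subtree, then the node.
At moss: go left to reed.
  At reed: go left to yew.
    At yew: go left to plum.
      plum is a leaf — visit plum.
    At yew: no right child.
    Visit yew.
  At reed: go right to kale.
    At kale: go left to fern.
      fern is a leaf — visit fern.
    At kale: no right child.
    Visit kale.
  Visit reed.
At moss: go right to elm.
  At elm: go left to aster.
    aster is a leaf — visit aster.
  At elm: go right to ivy.
    ivy is a leaf — visit ivy.
  Visit elm.
Visit moss.

plum, yew, fern, kale, reed, aster, ivy, elm, moss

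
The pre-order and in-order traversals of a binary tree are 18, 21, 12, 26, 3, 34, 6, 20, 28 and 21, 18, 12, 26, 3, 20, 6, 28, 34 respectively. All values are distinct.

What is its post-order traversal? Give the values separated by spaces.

21 20 28 6 34 3 26 12 18

The first element of pre-order is the root; it splits in-order into left and right subtrees.
Root 18: left subtree has 1 node {21}, right has 7 {12, 26, 3, 20, 6, 28, 34}.
  Root 12: left subtree has 0 nodes { }, right has 6 {26, 3, 20, 6, 28, 34}.
    Root 26: left subtree has 0 nodes { }, right has 5 {3, 20, 6, 28, 34}.
      Root 3: left subtree has 0 nodes { }, right has 4 {20, 6, 28, 34}.
        Root 34: left subtree has 3 nodes {20, 6, 28}, right has 0 { }.
          Root 6: left subtree has 1 node {20}, right has 1 {28}.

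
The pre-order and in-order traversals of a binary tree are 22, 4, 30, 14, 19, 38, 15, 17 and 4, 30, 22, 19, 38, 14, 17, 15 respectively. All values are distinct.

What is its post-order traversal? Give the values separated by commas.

30, 4, 38, 19, 17, 15, 14, 22

The first element of pre-order is the root; it splits in-order into left and right subtrees.
Root 22: left subtree has 2 nodes {4, 30}, right has 5 {19, 38, 14, 17, 15}.
  Root 4: left subtree has 0 nodes { }, right has 1 {30}.
  Root 14: left subtree has 2 nodes {19, 38}, right has 2 {17, 15}.
    Root 19: left subtree has 0 nodes { }, right has 1 {38}.
    Root 15: left subtree has 1 node {17}, right has 0 { }.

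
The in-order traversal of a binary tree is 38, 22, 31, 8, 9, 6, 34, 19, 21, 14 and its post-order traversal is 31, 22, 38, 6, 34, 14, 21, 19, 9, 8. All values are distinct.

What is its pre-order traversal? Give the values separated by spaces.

8 38 22 31 9 19 34 6 21 14

The last element of post-order is the root; it splits in-order into left and right subtrees.
Root 8: left subtree has 3 nodes {38, 22, 31}, right has 6 {9, 6, 34, 19, 21, 14}.
  Root 38: left subtree has 0 nodes { }, right has 2 {22, 31}.
    Root 22: left subtree has 0 nodes { }, right has 1 {31}.
  Root 9: left subtree has 0 nodes { }, right has 5 {6, 34, 19, 21, 14}.
    Root 19: left subtree has 2 nodes {6, 34}, right has 2 {21, 14}.
      Root 34: left subtree has 1 node {6}, right has 0 { }.
      Root 21: left subtree has 0 nodes { }, right has 1 {14}.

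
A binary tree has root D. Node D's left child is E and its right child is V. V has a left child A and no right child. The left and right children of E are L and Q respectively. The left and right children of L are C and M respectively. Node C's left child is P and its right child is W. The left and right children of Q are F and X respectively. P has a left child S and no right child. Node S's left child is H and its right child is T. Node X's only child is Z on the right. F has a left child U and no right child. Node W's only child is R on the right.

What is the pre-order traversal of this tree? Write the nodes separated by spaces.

Pre-order visits the node, then its left subtree, then its right subtree.
Visit D.
At D: go left to E.
  Visit E.
  At E: go left to L.
    Visit L.
    At L: go left to C.
      Visit C.
      At C: go left to P.
        Visit P.
        At P: go left to S.
          Visit S.
          At S: go left to H.
            H is a leaf — visit H.
          At S: go right to T.
            T is a leaf — visit T.
        At P: no right child.
      At C: go right to W.
        Visit W.
        At W: no left child.
        At W: go right to R.
          R is a leaf — visit R.
    At L: go right to M.
      M is a leaf — visit M.
  At E: go right to Q.
    Visit Q.
    At Q: go left to F.
      Visit F.
      At F: go left to U.
        U is a leaf — visit U.
      At F: no right child.
    At Q: go right to X.
      Visit X.
      At X: no left child.
      At X: go right to Z.
        Z is a leaf — visit Z.
At D: go right to V.
  Visit V.
  At V: go left to A.
    A is a leaf — visit A.
  At V: no right child.

D E L C P S H T W R M Q F U X Z V A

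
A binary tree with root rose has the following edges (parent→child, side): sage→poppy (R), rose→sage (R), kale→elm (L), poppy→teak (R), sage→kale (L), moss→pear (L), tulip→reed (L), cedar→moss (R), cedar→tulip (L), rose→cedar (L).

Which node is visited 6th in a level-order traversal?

kale

Level-order visits nodes level by level from the root, left to right within each level.
Level 0: rose
Level 1: cedar, sage
Level 2: tulip, moss, kale, poppy
Level 3: reed, pear, elm, teak
Full level-order sequence: rose, cedar, sage, tulip, moss, kale, poppy, reed, pear, elm, teak.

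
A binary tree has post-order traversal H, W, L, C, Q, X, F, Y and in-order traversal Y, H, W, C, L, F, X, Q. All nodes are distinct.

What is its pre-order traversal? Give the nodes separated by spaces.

The last element of post-order is the root; it splits in-order into left and right subtrees.
Root Y: left subtree has 0 nodes { }, right has 7 {H, W, C, L, F, X, Q}.
  Root F: left subtree has 4 nodes {H, W, C, L}, right has 2 {X, Q}.
    Root C: left subtree has 2 nodes {H, W}, right has 1 {L}.
      Root W: left subtree has 1 node {H}, right has 0 { }.
    Root X: left subtree has 0 nodes { }, right has 1 {Q}.

Y F C W H L X Q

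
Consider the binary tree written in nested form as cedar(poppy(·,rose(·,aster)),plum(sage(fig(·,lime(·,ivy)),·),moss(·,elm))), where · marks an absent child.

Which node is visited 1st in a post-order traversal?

aster

Post-order visits the left subtree, then the right subtree, then the node.
At cedar: go left to poppy.
  At poppy: no left child.
  At poppy: go right to rose.
    At rose: no left child.
    At rose: go right to aster.
      aster is a leaf — visit aster.
    Visit rose.
  Visit poppy.
At cedar: go right to plum.
  At plum: go left to sage.
    At sage: go left to fig.
      At fig: no left child.
      At fig: go right to lime.
        At lime: no left child.
        At lime: go right to ivy.
          ivy is a leaf — visit ivy.
        Visit lime.
      Visit fig.
    At sage: no right child.
    Visit sage.
  At plum: go right to moss.
    At moss: no left child.
    At moss: go right to elm.
      elm is a leaf — visit elm.
    Visit moss.
  Visit plum.
Visit cedar.
Full post-order sequence: aster, rose, poppy, ivy, lime, fig, sage, elm, moss, plum, cedar.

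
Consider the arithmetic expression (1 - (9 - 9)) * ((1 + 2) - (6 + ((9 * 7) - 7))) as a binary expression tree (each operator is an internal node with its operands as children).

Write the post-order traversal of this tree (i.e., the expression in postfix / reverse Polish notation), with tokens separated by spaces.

1 9 9 - - 1 2 + 6 9 7 * 7 - + - *

Post-order on an expression tree gives postfix notation: for each operator, emit left operand, right operand, then the operator.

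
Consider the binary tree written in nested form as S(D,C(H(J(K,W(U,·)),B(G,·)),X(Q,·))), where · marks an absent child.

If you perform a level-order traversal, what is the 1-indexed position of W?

Level-order visits nodes level by level from the root, left to right within each level.
Level 0: S
Level 1: D, C
Level 2: H, X
Level 3: J, B, Q
Level 4: K, W, G
Level 5: U
Full level-order sequence: S, D, C, H, X, J, B, Q, K, W, G, U.

10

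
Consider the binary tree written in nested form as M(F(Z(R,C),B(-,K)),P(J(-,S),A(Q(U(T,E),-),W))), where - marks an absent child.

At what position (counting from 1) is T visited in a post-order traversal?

9

Post-order visits the left subtree, then the right subtree, then the node.
At M: go left to F.
  At F: go left to Z.
    At Z: go left to R.
      R is a leaf — visit R.
    At Z: go right to C.
      C is a leaf — visit C.
    Visit Z.
  At F: go right to B.
    At B: no left child.
    At B: go right to K.
      K is a leaf — visit K.
    Visit B.
  Visit F.
At M: go right to P.
  At P: go left to J.
    At J: no left child.
    At J: go right to S.
      S is a leaf — visit S.
    Visit J.
  At P: go right to A.
    At A: go left to Q.
      At Q: go left to U.
        At U: go left to T.
          T is a leaf — visit T.
        At U: go right to E.
          E is a leaf — visit E.
        Visit U.
      At Q: no right child.
      Visit Q.
    At A: go right to W.
      W is a leaf — visit W.
    Visit A.
  Visit P.
Visit M.
Full post-order sequence: R, C, Z, K, B, F, S, J, T, E, U, Q, W, A, P, M.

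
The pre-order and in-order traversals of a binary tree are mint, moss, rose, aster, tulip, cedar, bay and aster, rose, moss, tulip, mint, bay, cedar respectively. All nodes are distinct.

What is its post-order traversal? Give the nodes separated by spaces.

aster rose tulip moss bay cedar mint

The first element of pre-order is the root; it splits in-order into left and right subtrees.
Root mint: left subtree has 4 nodes {aster, rose, moss, tulip}, right has 2 {bay, cedar}.
  Root moss: left subtree has 2 nodes {aster, rose}, right has 1 {tulip}.
    Root rose: left subtree has 1 node {aster}, right has 0 { }.
  Root cedar: left subtree has 1 node {bay}, right has 0 { }.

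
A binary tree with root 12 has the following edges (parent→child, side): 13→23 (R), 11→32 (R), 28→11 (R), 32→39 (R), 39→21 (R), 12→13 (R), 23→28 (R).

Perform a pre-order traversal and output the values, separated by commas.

12, 13, 23, 28, 11, 32, 39, 21

Pre-order visits the node, then its left subtree, then its right subtree.
Visit 12.
At 12: no left child.
At 12: go right to 13.
  Visit 13.
  At 13: no left child.
  At 13: go right to 23.
    Visit 23.
    At 23: no left child.
    At 23: go right to 28.
      Visit 28.
      At 28: no left child.
      At 28: go right to 11.
        Visit 11.
        At 11: no left child.
        At 11: go right to 32.
          Visit 32.
          At 32: no left child.
          At 32: go right to 39.
            Visit 39.
            At 39: no left child.
            At 39: go right to 21.
              21 is a leaf — visit 21.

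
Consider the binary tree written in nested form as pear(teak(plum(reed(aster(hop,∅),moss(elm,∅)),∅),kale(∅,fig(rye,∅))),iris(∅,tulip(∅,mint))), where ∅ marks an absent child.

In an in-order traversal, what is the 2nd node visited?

In-order visits the left subtree, then the node, then the right subtree.
At pear: go left to teak.
  At teak: go left to plum.
    At plum: go left to reed.
      At reed: go left to aster.
        At aster: go left to hop.
          hop is a leaf — visit hop.
        Visit aster.
        At aster: no right child.
      Visit reed.
      At reed: go right to moss.
        At moss: go left to elm.
          elm is a leaf — visit elm.
        Visit moss.
        At moss: no right child.
    Visit plum.
    At plum: no right child.
  Visit teak.
  At teak: go right to kale.
    At kale: no left child.
    Visit kale.
    At kale: go right to fig.
      At fig: go left to rye.
        rye is a leaf — visit rye.
      Visit fig.
      At fig: no right child.
Visit pear.
At pear: go right to iris.
  At iris: no left child.
  Visit iris.
  At iris: go right to tulip.
    At tulip: no left child.
    Visit tulip.
    At tulip: go right to mint.
      mint is a leaf — visit mint.
Full in-order sequence: hop, aster, reed, elm, moss, plum, teak, kale, rye, fig, pear, iris, tulip, mint.

aster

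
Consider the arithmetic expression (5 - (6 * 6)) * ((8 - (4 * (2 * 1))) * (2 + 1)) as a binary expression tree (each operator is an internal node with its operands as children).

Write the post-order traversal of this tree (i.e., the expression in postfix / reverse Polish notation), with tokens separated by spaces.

5 6 6 * - 8 4 2 1 * * - 2 1 + * *

Post-order on an expression tree gives postfix notation: for each operator, emit left operand, right operand, then the operator.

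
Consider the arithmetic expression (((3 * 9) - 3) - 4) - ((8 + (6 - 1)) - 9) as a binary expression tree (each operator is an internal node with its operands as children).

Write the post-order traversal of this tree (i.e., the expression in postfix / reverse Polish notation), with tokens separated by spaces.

Post-order on an expression tree gives postfix notation: for each operator, emit left operand, right operand, then the operator.

3 9 * 3 - 4 - 8 6 1 - + 9 - -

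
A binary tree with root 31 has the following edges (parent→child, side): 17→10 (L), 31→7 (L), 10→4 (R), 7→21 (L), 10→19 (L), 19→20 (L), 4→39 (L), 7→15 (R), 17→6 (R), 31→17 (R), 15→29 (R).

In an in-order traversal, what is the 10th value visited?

4

In-order visits the left subtree, then the node, then the right subtree.
At 31: go left to 7.
  At 7: go left to 21.
    21 is a leaf — visit 21.
  Visit 7.
  At 7: go right to 15.
    At 15: no left child.
    Visit 15.
    At 15: go right to 29.
      29 is a leaf — visit 29.
Visit 31.
At 31: go right to 17.
  At 17: go left to 10.
    At 10: go left to 19.
      At 19: go left to 20.
        20 is a leaf — visit 20.
      Visit 19.
      At 19: no right child.
    Visit 10.
    At 10: go right to 4.
      At 4: go left to 39.
        39 is a leaf — visit 39.
      Visit 4.
      At 4: no right child.
  Visit 17.
  At 17: go right to 6.
    6 is a leaf — visit 6.
Full in-order sequence: 21, 7, 15, 29, 31, 20, 19, 10, 39, 4, 17, 6.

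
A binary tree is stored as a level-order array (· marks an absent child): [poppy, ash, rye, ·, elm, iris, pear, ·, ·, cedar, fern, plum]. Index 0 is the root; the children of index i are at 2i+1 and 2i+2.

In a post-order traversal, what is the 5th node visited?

Post-order visits the left subtree, then the right subtree, then the node.
At poppy: go left to ash.
  At ash: no left child.
  At ash: go right to elm.
    At elm: go left to cedar.
      cedar is a leaf — visit cedar.
    At elm: go right to fern.
      fern is a leaf — visit fern.
    Visit elm.
  Visit ash.
At poppy: go right to rye.
  At rye: go left to iris.
    At iris: go left to plum.
      plum is a leaf — visit plum.
    At iris: no right child.
    Visit iris.
  At rye: go right to pear.
    pear is a leaf — visit pear.
  Visit rye.
Visit poppy.
Full post-order sequence: cedar, fern, elm, ash, plum, iris, pear, rye, poppy.

plum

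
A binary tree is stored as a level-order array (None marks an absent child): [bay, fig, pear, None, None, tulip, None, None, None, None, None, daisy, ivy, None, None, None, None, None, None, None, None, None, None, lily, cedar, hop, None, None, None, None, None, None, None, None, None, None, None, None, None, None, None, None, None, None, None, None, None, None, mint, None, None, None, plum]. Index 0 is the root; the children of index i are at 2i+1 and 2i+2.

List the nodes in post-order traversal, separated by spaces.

fig mint lily cedar daisy plum hop ivy tulip pear bay

Post-order visits the left subtree, then the right subtree, then the node.
At bay: go left to fig.
  fig is a leaf — visit fig.
At bay: go right to pear.
  At pear: go left to tulip.
    At tulip: go left to daisy.
      At daisy: go left to lily.
        At lily: no left child.
        At lily: go right to mint.
          mint is a leaf — visit mint.
        Visit lily.
      At daisy: go right to cedar.
        cedar is a leaf — visit cedar.
      Visit daisy.
    At tulip: go right to ivy.
      At ivy: go left to hop.
        At hop: no left child.
        At hop: go right to plum.
          plum is a leaf — visit plum.
        Visit hop.
      At ivy: no right child.
      Visit ivy.
    Visit tulip.
  At pear: no right child.
  Visit pear.
Visit bay.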